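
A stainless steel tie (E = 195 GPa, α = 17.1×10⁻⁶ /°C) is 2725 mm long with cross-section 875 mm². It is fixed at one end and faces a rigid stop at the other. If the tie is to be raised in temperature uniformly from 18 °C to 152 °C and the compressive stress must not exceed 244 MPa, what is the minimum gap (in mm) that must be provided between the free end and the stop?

Free expansion if unrestrained: δ_free = αΔT L = 17.1×10⁻⁶ × 134 × 2725 = 6.244 mm.
A stress of 244 MPa corresponds to the wall pushing the tie back by σL/E = 244×2725/(195×10³) = 3.41 mm.
So the gap has to take up the difference, g_min = δ_free − σL/E = 6.244 − 3.41 = 2.834 mm.

g ≈ 2.83 mm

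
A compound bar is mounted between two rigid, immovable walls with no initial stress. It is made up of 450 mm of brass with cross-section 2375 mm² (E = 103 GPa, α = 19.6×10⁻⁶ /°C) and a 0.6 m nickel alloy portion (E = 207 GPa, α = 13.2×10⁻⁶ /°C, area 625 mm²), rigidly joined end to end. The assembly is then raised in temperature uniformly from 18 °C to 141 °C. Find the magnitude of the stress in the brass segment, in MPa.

σ ≈ 134 MPa (compressive)

Free thermal expansion of the whole bar: Σ αᵢΔT Lᵢ = 19.6×10⁻⁶×123×450 + 13.2×10⁻⁶×123×600 = 2.059 mm.
The walls prevent any net length change, so an axial force P (same in every segment) develops. Compatibility: P · Σ Lᵢ/(AᵢEᵢ) = δ_free.
The series flexibility is Σ Lᵢ/(AᵢEᵢ) = 450/(2375×103×10³) + 600/(625×207×10³) = 6.477×10⁻⁶ mm/N.
Hence P = δ_free / Σ(L/AE) = 2.059/6.477×10⁻⁶ = 317.9 kN (compressive).
σ_{brass} = P / A = 317900 / 2375 = 133.8 MPa.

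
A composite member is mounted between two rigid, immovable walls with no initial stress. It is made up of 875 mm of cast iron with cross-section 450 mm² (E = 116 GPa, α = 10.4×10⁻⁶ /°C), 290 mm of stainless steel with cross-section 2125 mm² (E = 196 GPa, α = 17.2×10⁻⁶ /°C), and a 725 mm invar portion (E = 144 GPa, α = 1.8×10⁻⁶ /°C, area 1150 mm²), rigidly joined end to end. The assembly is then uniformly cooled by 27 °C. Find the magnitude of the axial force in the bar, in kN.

P ≈ 19 kN (tensile)

With the walls removed the bar would change length by δ_free = Σ αᵢΔT Lᵢ = 10.4×10⁻⁶×27×875 + 17.2×10⁻⁶×27×290 + 1.8×10⁻⁶×27×725 = 0.4156 mm.
The rigid supports impose zero overall length change; the single axial force P common to all segments must satisfy P Σ Lᵢ/(AᵢEᵢ) = δ_free.
The series flexibility is Σ Lᵢ/(AᵢEᵢ) = 875/(450×116×10³) + 290/(2125×196×10³) + 725/(1150×144×10³) = 2.184×10⁻⁵ mm/N.
Hence P = δ_free / Σ(L/AE) = 0.4156/2.184×10⁻⁵ = 19.03 kN (tensile).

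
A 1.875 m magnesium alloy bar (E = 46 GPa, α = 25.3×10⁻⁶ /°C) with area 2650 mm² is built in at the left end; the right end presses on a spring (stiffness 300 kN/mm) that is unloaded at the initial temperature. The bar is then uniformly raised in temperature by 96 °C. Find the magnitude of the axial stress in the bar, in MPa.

σ ≈ 91.8 MPa (compressive)

The unrestrained thermal change is αΔT L = 25.3×10⁻⁶ × 96 × 1875 = 4.554 mm.
With a force P in the spring, the elastic change of the bar is PL/(AE) and that of the spring is P/k; compatibility requires their sum to equal δ_free.
P [ L/(AE) + 1/k ] = δ_free → P [ 1875/(2650×46×10³) + 1/(300×10³) ] = 4.554.
P = 4.554 / 1.871×10⁻⁵ = 243300 N.
σ = P/A = 243300/2650 = 91.83 MPa.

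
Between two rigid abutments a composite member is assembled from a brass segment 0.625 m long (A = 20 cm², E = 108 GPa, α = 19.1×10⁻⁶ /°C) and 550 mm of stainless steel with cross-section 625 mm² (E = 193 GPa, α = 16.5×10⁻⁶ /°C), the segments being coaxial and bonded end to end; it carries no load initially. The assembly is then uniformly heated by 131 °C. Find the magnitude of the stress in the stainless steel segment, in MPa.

Free thermal expansion of the whole bar: Σ αᵢΔT Lᵢ = 19.1×10⁻⁶×131×625 + 16.5×10⁻⁶×131×550 = 2.753 mm.
Since the ends are fixed, an axial force P builds up, equal in every segment, with P · Σ Lᵢ/(AᵢEᵢ) = δ_free.
Σ Lᵢ/(AᵢEᵢ) = 625/(2000×108×10³) + 550/(625×193×10³) = 7.453×10⁻⁶ mm/N.
Hence P = δ_free / Σ(L/AE) = 2.753/7.453×10⁻⁶ = 369.3 kN (compressive).
σ_{stainless steel} = P / A = 369300 / 625 = 590.9 MPa.

σ ≈ 591 MPa (compressive)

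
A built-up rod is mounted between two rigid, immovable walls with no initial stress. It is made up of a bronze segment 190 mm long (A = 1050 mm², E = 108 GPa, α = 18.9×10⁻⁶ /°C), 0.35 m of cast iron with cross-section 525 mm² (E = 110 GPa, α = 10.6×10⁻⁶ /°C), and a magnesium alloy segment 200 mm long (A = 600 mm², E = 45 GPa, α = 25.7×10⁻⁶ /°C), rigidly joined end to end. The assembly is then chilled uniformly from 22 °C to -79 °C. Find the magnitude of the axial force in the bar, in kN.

P ≈ 83 kN (tensile)

If the supports were absent, the total length change would be Σ αᵢΔT Lᵢ = 18.9×10⁻⁶×101×190 + 10.6×10⁻⁶×101×350 + 25.7×10⁻⁶×101×200 = 1.257 mm.
Since the ends are fixed, an axial force P builds up, equal in every segment, with P · Σ Lᵢ/(AᵢEᵢ) = δ_free.
Σ Lᵢ/(AᵢEᵢ) = 190/(1050×108×10³) + 350/(525×110×10³) + 200/(600×45×10³) = 1.514×10⁻⁵ mm/N.
P = 1.257 / 1.514×10⁻⁵ = 82980 N = 82.98 kN, tensile.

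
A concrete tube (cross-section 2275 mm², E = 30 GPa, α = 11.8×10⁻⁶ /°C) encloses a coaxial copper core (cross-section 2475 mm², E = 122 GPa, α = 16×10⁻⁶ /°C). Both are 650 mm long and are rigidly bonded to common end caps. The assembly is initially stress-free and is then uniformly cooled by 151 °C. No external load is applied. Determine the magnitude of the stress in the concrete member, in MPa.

σ ≈ 15.5 MPa (compressive)

Both members must finish at the same length. With the larger α, the copper tends to over-contract; the plates restrain it, putting the copper in tension and the concrete in compression. With no external load the two internal forces are equal and opposite, magnitude P.
Equating the net (thermal + elastic) strains gives |α₁ − α₂|·ΔT = P·[1/(A₁E₁) + 1/(A₂E₂)].
|α₁ − α₂|·ΔT = 4.2×10⁻⁶ × 151 = 0.0006342.
1/(A₁E₁) + 1/(A₂E₂) = 1/(2275×30×10³) + 1/(2475×122×10³) = 1.796×10⁻⁸ N⁻¹.
P = 0.0006342 / 1.796×10⁻⁸ = 35300 N = 35.3 kN.
σ_{concrete} = P/A₁ = 35300/2275 = 15.52 MPa, compressive.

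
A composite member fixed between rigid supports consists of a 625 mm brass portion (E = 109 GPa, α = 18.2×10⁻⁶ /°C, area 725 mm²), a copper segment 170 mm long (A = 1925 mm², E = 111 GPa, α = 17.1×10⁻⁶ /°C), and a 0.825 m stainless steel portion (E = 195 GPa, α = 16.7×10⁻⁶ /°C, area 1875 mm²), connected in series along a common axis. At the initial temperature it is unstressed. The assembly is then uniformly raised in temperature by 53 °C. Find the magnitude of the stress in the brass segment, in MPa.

σ ≈ 187 MPa (compressive)

With the walls removed the bar would change length by δ_free = Σ αᵢΔT Lᵢ = 18.2×10⁻⁶×53×625 + 17.1×10⁻⁶×53×170 + 16.7×10⁻⁶×53×825 = 1.487 mm.
Since the ends are fixed, an axial force P builds up, equal in every segment, with P · Σ Lᵢ/(AᵢEᵢ) = δ_free.
The series flexibility is Σ Lᵢ/(AᵢEᵢ) = 625/(725×109×10³) + 170/(1925×111×10³) + 825/(1875×195×10³) = 1.096×10⁻⁵ mm/N.
So P = 1.487 / 1.096×10⁻⁵ = 135.7 kN, compressive.
σ_{brass} = P / A = 135700 / 725 = 187.1 MPa.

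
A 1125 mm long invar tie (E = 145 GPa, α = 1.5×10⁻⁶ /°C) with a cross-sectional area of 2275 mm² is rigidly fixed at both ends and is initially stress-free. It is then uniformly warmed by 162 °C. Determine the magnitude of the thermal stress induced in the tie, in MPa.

σ ≈ 35.2 MPa (compressive)

The supports are rigid, so the total axial strain is zero. The restrained thermal strain is ε = αΔT = 1.5×10⁻⁶ × 162 = 243×10⁻⁶.
The stress required to suppress this strain is σ = Eε = 145×10³ × 243×10⁻⁶ = 35.23 MPa, compressive since the tie is trying to expand.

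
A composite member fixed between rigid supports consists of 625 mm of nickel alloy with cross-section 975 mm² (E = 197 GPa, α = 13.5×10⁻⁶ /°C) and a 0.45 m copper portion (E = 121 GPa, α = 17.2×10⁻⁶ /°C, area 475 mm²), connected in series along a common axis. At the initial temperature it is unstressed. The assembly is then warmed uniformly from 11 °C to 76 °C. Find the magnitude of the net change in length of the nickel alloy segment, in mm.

|ΔL| ≈ 0.24 mm

Free thermal expansion of the whole bar: Σ αᵢΔT Lᵢ = 13.5×10⁻⁶×65×625 + 17.2×10⁻⁶×65×450 = 1.052 mm.
Since the ends are fixed, an axial force P builds up, equal in every segment, with P · Σ Lᵢ/(AᵢEᵢ) = δ_free.
Σ Lᵢ/(AᵢEᵢ) = 625/(975×197×10³) + 450/(475×121×10³) = 1.108×10⁻⁵ mm/N.
Hence P = δ_free / Σ(L/AE) = 1.052/1.108×10⁻⁵ = 94.87 kN (compressive).
For the nickel alloy segment, free thermal change = 13.5×10⁻⁶×65×625 = 0.5484 mm and elastic change from P = 94870×625/(975×197×10³) = 0.3087 mm; these oppose, so the net change is 0.24 mm (segment lengthens).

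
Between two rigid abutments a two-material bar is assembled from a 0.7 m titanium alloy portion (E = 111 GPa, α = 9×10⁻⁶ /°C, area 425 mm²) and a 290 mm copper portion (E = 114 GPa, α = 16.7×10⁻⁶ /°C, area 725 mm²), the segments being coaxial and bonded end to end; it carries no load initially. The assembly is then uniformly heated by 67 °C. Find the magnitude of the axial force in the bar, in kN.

Free thermal expansion of the whole bar: Σ αᵢΔT Lᵢ = 9×10⁻⁶×67×700 + 16.7×10⁻⁶×67×290 = 0.7466 mm.
The walls prevent any net length change, so an axial force P (same in every segment) develops. Compatibility: P · Σ Lᵢ/(AᵢEᵢ) = δ_free.
Σ Lᵢ/(AᵢEᵢ) = 700/(425×111×10³) + 290/(725×114×10³) = 1.835×10⁻⁵ mm/N.
So P = 0.7466 / 1.835×10⁻⁵ = 40.69 kN, compressive.

P ≈ 40.7 kN (compressive)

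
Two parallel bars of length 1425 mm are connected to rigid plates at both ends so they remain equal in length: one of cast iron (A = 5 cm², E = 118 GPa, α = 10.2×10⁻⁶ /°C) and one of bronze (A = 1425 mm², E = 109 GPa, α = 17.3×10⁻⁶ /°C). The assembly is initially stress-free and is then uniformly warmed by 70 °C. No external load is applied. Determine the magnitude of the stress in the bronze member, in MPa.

σ ≈ 14.9 MPa (compressive)

Equilibrium of a rigid end plate with no external load gives equal and opposite internal forces ±P in the two members. Since α_{bronze} > α_{cast iron}, heating drives the bronze into compression and the cast iron into tension.
Compatibility of the two members (thermal + elastic change equal): (α₁ − α₂)ΔT = P·[1/(A₁E₁) + 1/(A₂E₂)].
|α₁ − α₂|·ΔT = 7.1×10⁻⁶ × 70 = 0.000497.
1/(A₁E₁) + 1/(A₂E₂) = 1/(500×118×10³) + 1/(1425×109×10³) = 2.339×10⁻⁸ N⁻¹.
So P = 0.000497 / 2.339×10⁻⁸ = 21.25 kN.
σ_{bronze} = P/A₂ = 21250/1425 = 14.91 MPa, compressive.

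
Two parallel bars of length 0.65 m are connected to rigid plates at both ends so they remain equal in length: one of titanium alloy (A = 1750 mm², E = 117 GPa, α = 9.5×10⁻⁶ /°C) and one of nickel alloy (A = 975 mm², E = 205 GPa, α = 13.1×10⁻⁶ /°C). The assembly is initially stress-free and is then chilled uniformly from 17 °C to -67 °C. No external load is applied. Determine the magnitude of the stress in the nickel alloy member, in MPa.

σ ≈ 31.4 MPa (tensile)

The nickel alloy has the larger α, so on cooling it would change length more than the titanium alloy if both were free. The rigid plates force a common final length, so the nickel alloy is put into tension and the titanium alloy into compression, with equal and opposite forces P (no external load).
Equating the net (thermal + elastic) strains gives |α₁ − α₂|·ΔT = P·[1/(A₁E₁) + 1/(A₂E₂)].
|α₁ − α₂|·ΔT = 3.6×10⁻⁶ × 84 = 0.0003024.
1/(A₁E₁) + 1/(A₂E₂) = 1/(1750×117×10³) + 1/(975×205×10³) = 9.887×10⁻⁹ N⁻¹.
So P = 0.0003024 / 9.887×10⁻⁹ = 30.59 kN.
σ_{nickel alloy} = P/A₂ = 30590/975 = 31.37 MPa, tensile.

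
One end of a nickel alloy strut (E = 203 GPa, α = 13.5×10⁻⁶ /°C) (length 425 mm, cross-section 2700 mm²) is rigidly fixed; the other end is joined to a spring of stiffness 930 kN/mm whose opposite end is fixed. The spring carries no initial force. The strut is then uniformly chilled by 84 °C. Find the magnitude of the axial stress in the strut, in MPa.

If the spring were absent the strut would shorten by αΔT L = 13.5×10⁻⁶ × 84 × 425 = 0.4819 mm.
With a force P in the spring, the elastic change of the strut is PL/(AE) and that of the spring is P/k; compatibility requires their sum to equal δ_free.
So P = δ_free / [L/(AE) + 1/k] = 0.4819 / [ 425/(2700×203×10³) + 1/(930×10³) ].
P = 0.4819 / 1.851×10⁻⁶ = 260400 N.
σ = P/A = 260400/2700 = 96.45 MPa.

σ ≈ 96.5 MPa (tensile)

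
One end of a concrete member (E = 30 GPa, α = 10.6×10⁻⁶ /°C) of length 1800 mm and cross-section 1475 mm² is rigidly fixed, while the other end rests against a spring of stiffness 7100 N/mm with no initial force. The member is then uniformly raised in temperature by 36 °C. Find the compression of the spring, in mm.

δ ≈ 0.533 mm

The unrestrained thermal change is αΔT L = 10.6×10⁻⁶ × 36 × 1800 = 0.6869 mm.
Let P be the compressive force at the spring. The member shortens elastically by PL/(AE) and the spring compresses by P/k; together these equal δ_free.
So P = δ_free / [L/(AE) + 1/k] = 0.6869 / [ 1800/(1475×30×10³) + 1/(7100) ].
P = 0.6869 / 0.0001815 = 3784 N.
Spring compression = P/k = 3784/(7100) = 0.533 mm.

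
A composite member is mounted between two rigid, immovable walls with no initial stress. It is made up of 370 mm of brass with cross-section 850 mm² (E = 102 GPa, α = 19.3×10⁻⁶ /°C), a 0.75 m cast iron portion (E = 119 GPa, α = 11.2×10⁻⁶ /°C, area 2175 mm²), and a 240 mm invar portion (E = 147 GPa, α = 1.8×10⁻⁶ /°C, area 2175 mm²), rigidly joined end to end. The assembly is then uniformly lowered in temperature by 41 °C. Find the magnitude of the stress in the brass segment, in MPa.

If the supports were absent, the total length change would be Σ αᵢΔT Lᵢ = 19.3×10⁻⁶×41×370 + 11.2×10⁻⁶×41×750 + 1.8×10⁻⁶×41×240 = 0.6549 mm.
Since the ends are fixed, an axial force P builds up, equal in every segment, with P · Σ Lᵢ/(AᵢEᵢ) = δ_free.
Σ Lᵢ/(AᵢEᵢ) = 370/(850×102×10³) + 750/(2175×119×10³) + 240/(2175×147×10³) = 7.916×10⁻⁶ mm/N.
P = 0.6549 / 7.916×10⁻⁶ = 82730 N = 82.73 kN, tensile.
σ_{brass} = P / A = 82730 / 850 = 97.33 MPa.

σ ≈ 97.3 MPa (tensile)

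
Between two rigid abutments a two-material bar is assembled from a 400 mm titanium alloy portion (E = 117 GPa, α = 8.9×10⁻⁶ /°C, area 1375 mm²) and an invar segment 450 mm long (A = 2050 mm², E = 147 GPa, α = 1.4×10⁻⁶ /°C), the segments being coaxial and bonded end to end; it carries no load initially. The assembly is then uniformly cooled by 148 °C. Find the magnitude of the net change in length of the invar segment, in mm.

If the supports were absent, the total length change would be Σ αᵢΔT Lᵢ = 8.9×10⁻⁶×148×400 + 1.4×10⁻⁶×148×450 = 0.6201 mm.
The walls prevent any net length change, so an axial force P (same in every segment) develops. Compatibility: P · Σ Lᵢ/(AᵢEᵢ) = δ_free.
The series flexibility is Σ Lᵢ/(AᵢEᵢ) = 400/(1375×117×10³) + 450/(2050×147×10³) = 3.98×10⁻⁶ mm/N.
Hence P = δ_free / Σ(L/AE) = 0.6201/3.98×10⁻⁶ = 155.8 kN (tensile).
For the invar segment, free thermal change = 1.4×10⁻⁶×148×450 = 0.09324 mm and elastic change from P = 155800×450/(2050×147×10³) = 0.2327 mm; these oppose, so the net change is 0.139 mm (segment lengthens).

|ΔL| ≈ 0.139 mm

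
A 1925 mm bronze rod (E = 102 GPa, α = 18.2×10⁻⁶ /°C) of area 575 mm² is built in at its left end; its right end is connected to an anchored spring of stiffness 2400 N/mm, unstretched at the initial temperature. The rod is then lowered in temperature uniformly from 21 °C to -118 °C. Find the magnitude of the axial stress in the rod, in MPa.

σ ≈ 18.8 MPa (tensile)

If the spring were absent the rod would shorten by αΔT L = 18.2×10⁻⁶ × 139 × 1925 = 4.87 mm.
With a force P in the spring, the elastic change of the rod is PL/(AE) and that of the spring is P/k; compatibility requires their sum to equal δ_free.
So P = δ_free / [L/(AE) + 1/k] = 4.87 / [ 1925/(575×102×10³) + 1/(2400) ].
P = 4.87 / 0.0004495 = 10830 N.
σ = P/A = 10830/575 = 18.84 MPa.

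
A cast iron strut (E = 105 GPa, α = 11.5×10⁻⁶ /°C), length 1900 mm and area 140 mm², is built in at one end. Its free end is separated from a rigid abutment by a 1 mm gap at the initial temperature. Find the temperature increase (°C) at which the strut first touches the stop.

Contact occurs when the free expansion equals the gap: αΔT L = 1 mm.
So ΔT = g/(αL) = 1/(11.5×10⁻⁶ × 1900) = 45.77 °C.

ΔT ≈ 45.8 °C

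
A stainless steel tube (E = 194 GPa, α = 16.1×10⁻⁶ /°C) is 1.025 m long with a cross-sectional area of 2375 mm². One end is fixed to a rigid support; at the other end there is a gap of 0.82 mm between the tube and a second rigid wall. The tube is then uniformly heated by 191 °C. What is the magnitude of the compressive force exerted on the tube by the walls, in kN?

P ≈ 1050 kN

If the wall were absent the tube would grow by αΔT L = 16.1×10⁻⁶ × 191 × 1025 = 3.152 mm.
The gap closes (δ_free > 0.82 mm) and the wall then resists a further 3.152 − 0.82 = 2.332 mm of expansion.
Compatibility: PL/(AE) = 2.332 mm, so σ = P/A = E × (2.332/1025) = 441.4 MPa.
Force on the wall = σA = 441.4 × 2375 mm² = 1048 kN.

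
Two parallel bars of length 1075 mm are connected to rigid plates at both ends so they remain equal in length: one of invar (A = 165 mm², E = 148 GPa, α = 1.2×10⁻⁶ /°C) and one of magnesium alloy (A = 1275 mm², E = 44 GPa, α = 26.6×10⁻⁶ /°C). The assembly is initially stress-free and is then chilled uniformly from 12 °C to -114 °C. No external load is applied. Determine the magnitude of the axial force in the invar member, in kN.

Both members must finish at the same length. With the larger α, the magnesium alloy tends to over-contract; the plates restrain it, putting the magnesium alloy in tension and the invar in compression. With no external load the two internal forces are equal and opposite, magnitude P.
Compatibility of the two members (thermal + elastic change equal): (α₁ − α₂)ΔT = P·[1/(A₁E₁) + 1/(A₂E₂)].
|α₁ − α₂|·ΔT = 25.4×10⁻⁶ × 126 = 0.0032.
1/(A₁E₁) + 1/(A₂E₂) = 1/(165×148×10³) + 1/(1275×44×10³) = 5.878×10⁻⁸ N⁻¹.
P = 0.0032 / 5.878×10⁻⁸ = 54450 N = 54.45 kN.

P ≈ 54.5 kN (compressive in the invar)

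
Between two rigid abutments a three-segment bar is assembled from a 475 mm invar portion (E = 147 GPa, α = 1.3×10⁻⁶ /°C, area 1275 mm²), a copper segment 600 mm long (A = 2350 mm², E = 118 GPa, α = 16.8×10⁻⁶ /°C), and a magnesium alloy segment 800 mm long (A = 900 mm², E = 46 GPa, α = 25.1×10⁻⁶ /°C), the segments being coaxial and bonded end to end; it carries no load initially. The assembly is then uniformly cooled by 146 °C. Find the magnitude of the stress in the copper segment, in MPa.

With the walls removed the bar would change length by δ_free = Σ αᵢΔT Lᵢ = 1.3×10⁻⁶×146×475 + 16.8×10⁻⁶×146×600 + 25.1×10⁻⁶×146×800 = 4.494 mm.
The walls prevent any net length change, so an axial force P (same in every segment) develops. Compatibility: P · Σ Lᵢ/(AᵢEᵢ) = δ_free.
Σ Lᵢ/(AᵢEᵢ) = 475/(1275×147×10³) + 600/(2350×118×10³) + 800/(900×46×10³) = 2.402×10⁻⁵ mm/N.
Hence P = δ_free / Σ(L/AE) = 4.494/2.402×10⁻⁵ = 187.1 kN (tensile).
σ_{copper} = P / A = 187100 / 2350 = 79.6 MPa.

σ ≈ 79.6 MPa (tensile)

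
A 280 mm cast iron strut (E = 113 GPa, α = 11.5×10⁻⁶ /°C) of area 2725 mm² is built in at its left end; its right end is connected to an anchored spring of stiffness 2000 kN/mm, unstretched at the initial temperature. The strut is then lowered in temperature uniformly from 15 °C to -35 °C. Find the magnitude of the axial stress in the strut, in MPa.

Free thermal contraction: δ_free = αΔT L = 11.5×10⁻⁶ × 50 × 280 = 0.161 mm.
Let P be the tensile force in the spring. The strut extends elastically by PL/(AE) and the spring stretches by P/k; together these equal δ_free.
P [ L/(AE) + 1/k ] = δ_free → P [ 280/(2725×113×10³) + 1/(2000×10³) ] = 0.161.
P = 0.161 / 1.409×10⁻⁶ = 114200 N.
σ = P/A = 114200/2725 = 41.92 MPa.

σ ≈ 41.9 MPa (tensile)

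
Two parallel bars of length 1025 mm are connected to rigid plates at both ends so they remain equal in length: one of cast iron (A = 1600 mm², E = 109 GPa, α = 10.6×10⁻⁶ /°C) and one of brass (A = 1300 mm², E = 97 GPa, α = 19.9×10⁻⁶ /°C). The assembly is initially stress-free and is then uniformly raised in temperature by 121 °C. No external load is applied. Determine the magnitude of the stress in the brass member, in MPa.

The brass has the larger α, so on heating it would change length more than the cast iron if both were free. The rigid plates force a common final length, so the brass is put into compression and the cast iron into tension, with equal and opposite forces P (no external load).
Equating the net (thermal + elastic) strains gives |α₁ − α₂|·ΔT = P·[1/(A₁E₁) + 1/(A₂E₂)].
|α₁ − α₂|·ΔT = 9.3×10⁻⁶ × 121 = 0.001125.
1/(A₁E₁) + 1/(A₂E₂) = 1/(1600×109×10³) + 1/(1300×97×10³) = 1.366×10⁻⁸ N⁻¹.
P = 0.001125 / 1.366×10⁻⁸ = 82350 N = 82.35 kN.
σ_{brass} = P/A₂ = 82350/1300 = 63.35 MPa, compressive.

σ ≈ 63.3 MPa (compressive)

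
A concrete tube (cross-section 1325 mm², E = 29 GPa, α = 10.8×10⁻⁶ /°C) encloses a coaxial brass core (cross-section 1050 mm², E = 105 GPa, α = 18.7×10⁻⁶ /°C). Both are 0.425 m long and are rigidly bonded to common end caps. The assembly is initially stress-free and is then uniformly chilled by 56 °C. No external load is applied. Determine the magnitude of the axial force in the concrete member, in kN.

Both members must finish at the same length. With the larger α, the brass tends to over-contract; the plates restrain it, putting the brass in tension and the concrete in compression. With no external load the two internal forces are equal and opposite, magnitude P.
Compatibility of the two members (thermal + elastic change equal): (α₁ − α₂)ΔT = P·[1/(A₁E₁) + 1/(A₂E₂)].
|α₁ − α₂|·ΔT = 7.9×10⁻⁶ × 56 = 0.0004424.
1/(A₁E₁) + 1/(A₂E₂) = 1/(1325×29×10³) + 1/(1050×105×10³) = 3.51×10⁻⁸ N⁻¹.
So P = 0.0004424 / 3.51×10⁻⁸ = 12.61 kN.

P ≈ 12.6 kN (compressive in the concrete)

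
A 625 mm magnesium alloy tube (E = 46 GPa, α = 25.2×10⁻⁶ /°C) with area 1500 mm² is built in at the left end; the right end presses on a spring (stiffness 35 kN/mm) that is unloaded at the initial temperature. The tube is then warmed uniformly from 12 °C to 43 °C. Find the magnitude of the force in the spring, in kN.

The unrestrained thermal change is αΔT L = 25.2×10⁻⁶ × 31 × 625 = 0.4883 mm.
With a force P in the spring, the elastic change of the tube is PL/(AE) and that of the spring is P/k; compatibility requires their sum to equal δ_free.
P [ L/(AE) + 1/k ] = δ_free → P [ 625/(1500×46×10³) + 1/(35×10³) ] = 0.4883.
P = 0.4883 / 3.763×10⁻⁵ = 12980 N.

P ≈ 13 kN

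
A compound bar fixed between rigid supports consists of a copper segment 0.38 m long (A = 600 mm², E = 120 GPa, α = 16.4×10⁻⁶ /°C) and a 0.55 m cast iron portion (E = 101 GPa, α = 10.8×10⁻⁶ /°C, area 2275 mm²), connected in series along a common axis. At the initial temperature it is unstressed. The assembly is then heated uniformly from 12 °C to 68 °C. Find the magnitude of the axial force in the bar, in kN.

P ≈ 88.9 kN (compressive)

With the walls removed the bar would change length by δ_free = Σ αᵢΔT Lᵢ = 16.4×10⁻⁶×56×380 + 10.8×10⁻⁶×56×550 = 0.6816 mm.
Since the ends are fixed, an axial force P builds up, equal in every segment, with P · Σ Lᵢ/(AᵢEᵢ) = δ_free.
The series flexibility is Σ Lᵢ/(AᵢEᵢ) = 380/(600×120×10³) + 550/(2275×101×10³) = 7.671×10⁻⁶ mm/N.
P = 0.6816 / 7.671×10⁻⁶ = 88850 N = 88.85 kN, compressive.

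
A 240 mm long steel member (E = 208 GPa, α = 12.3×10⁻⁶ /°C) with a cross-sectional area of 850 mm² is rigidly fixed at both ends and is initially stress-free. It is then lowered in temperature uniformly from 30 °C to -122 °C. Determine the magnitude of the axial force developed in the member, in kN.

With zero net strain, σ = E·αΔT = 208 GPa × 12.3×10⁻⁶ × 152 = 388.9 MPa.
P = AEαΔT = 850 × 208×10³ × 12.3×10⁻⁶ × 152 = 330.5 kN (tensile).

P ≈ 331 kN (tensile)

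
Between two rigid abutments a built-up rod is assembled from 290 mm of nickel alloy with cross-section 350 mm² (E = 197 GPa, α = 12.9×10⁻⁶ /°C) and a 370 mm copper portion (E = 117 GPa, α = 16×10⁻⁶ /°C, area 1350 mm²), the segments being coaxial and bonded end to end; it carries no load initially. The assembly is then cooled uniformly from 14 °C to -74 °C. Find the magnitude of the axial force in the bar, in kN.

Free thermal contraction of the whole bar: Σ αᵢΔT Lᵢ = 12.9×10⁻⁶×88×290 + 16×10⁻⁶×88×370 = 0.8502 mm.
Since the ends are fixed, an axial force P builds up, equal in every segment, with P · Σ Lᵢ/(AᵢEᵢ) = δ_free.
The series flexibility is Σ Lᵢ/(AᵢEᵢ) = 290/(350×197×10³) + 370/(1350×117×10³) = 6.548×10⁻⁶ mm/N.
So P = 0.8502 / 6.548×10⁻⁶ = 129.8 kN, tensile.

P ≈ 130 kN (tensile)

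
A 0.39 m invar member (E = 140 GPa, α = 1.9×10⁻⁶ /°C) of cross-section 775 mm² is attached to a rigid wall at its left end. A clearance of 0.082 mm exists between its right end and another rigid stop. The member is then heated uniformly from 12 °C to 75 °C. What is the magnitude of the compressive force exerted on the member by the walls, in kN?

P ≈ 0 kN

Free thermal elongation = αΔT L = 1.9×10⁻⁶ × 63 × 390 = 0.04668 mm.
This is smaller than the 0.082 mm clearance, so the member expands freely without reaching the stop — the stress is zero.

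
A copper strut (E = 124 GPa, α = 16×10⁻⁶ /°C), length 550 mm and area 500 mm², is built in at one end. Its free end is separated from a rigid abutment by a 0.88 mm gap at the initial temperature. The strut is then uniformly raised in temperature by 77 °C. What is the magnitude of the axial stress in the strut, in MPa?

Unrestrained expansion: δ_free = αΔT L = 16×10⁻⁶ × 77 × 550 = 0.6776 mm.
Since δ_free = 0.678 mm is less than the 0.88 mm gap, the strut never touches the wall. No axial force develops.

σ ≈ 0 MPa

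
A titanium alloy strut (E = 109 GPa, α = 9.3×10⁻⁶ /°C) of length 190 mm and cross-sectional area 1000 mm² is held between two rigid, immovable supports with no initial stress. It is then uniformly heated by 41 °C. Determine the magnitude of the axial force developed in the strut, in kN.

P ≈ 41.6 kN (compressive)

With zero net strain, σ = E·αΔT = 109 GPa × 9.3×10⁻⁶ × 41 = 41.56 MPa.
Axial force P = σA = 41.56 × 1000 = 41560 N = 41.56 kN, compressive.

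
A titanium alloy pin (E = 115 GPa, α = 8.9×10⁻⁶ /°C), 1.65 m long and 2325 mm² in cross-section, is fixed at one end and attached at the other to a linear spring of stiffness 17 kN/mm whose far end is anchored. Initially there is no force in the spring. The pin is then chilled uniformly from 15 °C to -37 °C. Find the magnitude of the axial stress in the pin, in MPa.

σ ≈ 5.05 MPa (tensile)

The unrestrained thermal change is αΔT L = 8.9×10⁻⁶ × 52 × 1650 = 0.7636 mm.
Let P be the tensile force in the spring. The pin extends elastically by PL/(AE) and the spring stretches by P/k; together these equal δ_free.
So P = δ_free / [L/(AE) + 1/k] = 0.7636 / [ 1650/(2325×115×10³) + 1/(17×10³) ].
P = 0.7636 / 6.499×10⁻⁵ = 11750 N.
σ = P/A = 11750/2325 = 5.053 MPa.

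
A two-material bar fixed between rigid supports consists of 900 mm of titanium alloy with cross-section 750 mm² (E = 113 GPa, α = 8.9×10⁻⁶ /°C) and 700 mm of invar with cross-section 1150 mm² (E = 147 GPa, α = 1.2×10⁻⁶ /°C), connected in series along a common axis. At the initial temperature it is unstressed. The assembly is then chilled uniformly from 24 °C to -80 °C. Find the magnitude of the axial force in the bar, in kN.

If the supports were absent, the total length change would be Σ αᵢΔT Lᵢ = 8.9×10⁻⁶×104×900 + 1.2×10⁻⁶×104×700 = 0.9204 mm.
The rigid supports impose zero overall length change; the single axial force P common to all segments must satisfy P Σ Lᵢ/(AᵢEᵢ) = δ_free.
Σ Lᵢ/(AᵢEᵢ) = 900/(750×113×10³) + 700/(1150×147×10³) = 1.476×10⁻⁵ mm/N.
Hence P = δ_free / Σ(L/AE) = 0.9204/1.476×10⁻⁵ = 62.36 kN (tensile).

P ≈ 62.4 kN (tensile)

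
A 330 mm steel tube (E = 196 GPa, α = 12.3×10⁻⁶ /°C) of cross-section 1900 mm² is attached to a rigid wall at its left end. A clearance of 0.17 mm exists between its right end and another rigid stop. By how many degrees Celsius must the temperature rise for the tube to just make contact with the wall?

Contact occurs when the free expansion equals the gap: αΔT L = 0.17 mm.
ΔT = 0.17 / (12.3×10⁻⁶ × 330) = 41.88 °C.

ΔT ≈ 41.9 °C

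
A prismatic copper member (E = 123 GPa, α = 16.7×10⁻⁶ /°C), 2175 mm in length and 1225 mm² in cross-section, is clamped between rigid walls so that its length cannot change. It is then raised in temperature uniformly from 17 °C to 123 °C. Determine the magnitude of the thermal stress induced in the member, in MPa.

σ ≈ 218 MPa (compressive)

With length fixed, the mechanical strain must cancel the thermal strain αΔT = 16.7×10⁻⁶ × 106 = 1770.2×10⁻⁶.
Hence σ = E·αΔT = 123×10³ × 1770.2×10⁻⁶ = 217.7 MPa, compressive.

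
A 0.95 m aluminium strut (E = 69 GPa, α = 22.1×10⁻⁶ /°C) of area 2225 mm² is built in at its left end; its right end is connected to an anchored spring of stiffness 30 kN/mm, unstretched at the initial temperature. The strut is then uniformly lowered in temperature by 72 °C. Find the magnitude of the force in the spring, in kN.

The unrestrained thermal change is αΔT L = 22.1×10⁻⁶ × 72 × 950 = 1.512 mm.
With a force P in the spring, the elastic change of the strut is PL/(AE) and that of the spring is P/k; compatibility requires their sum to equal δ_free.
So P = δ_free / [L/(AE) + 1/k] = 1.512 / [ 950/(2225×69×10³) + 1/(30×10³) ].
P = 1.512 / 3.952×10⁻⁵ = 38250 N.

P ≈ 38.2 kN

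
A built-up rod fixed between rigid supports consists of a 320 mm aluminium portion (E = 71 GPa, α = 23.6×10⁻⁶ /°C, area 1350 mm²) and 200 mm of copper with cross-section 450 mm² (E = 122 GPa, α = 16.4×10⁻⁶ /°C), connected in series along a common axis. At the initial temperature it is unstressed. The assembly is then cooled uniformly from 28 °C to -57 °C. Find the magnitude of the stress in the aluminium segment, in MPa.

σ ≈ 97.7 MPa (tensile)

If the supports were absent, the total length change would be Σ αᵢΔT Lᵢ = 23.6×10⁻⁶×85×320 + 16.4×10⁻⁶×85×200 = 0.9207 mm.
Since the ends are fixed, an axial force P builds up, equal in every segment, with P · Σ Lᵢ/(AᵢEᵢ) = δ_free.
Σ Lᵢ/(AᵢEᵢ) = 320/(1350×71×10³) + 200/(450×122×10³) = 6.982×10⁻⁶ mm/N.
Hence P = δ_free / Σ(L/AE) = 0.9207/6.982×10⁻⁶ = 131.9 kN (tensile).
σ_{aluminium} = P / A = 131900 / 1350 = 97.69 MPa.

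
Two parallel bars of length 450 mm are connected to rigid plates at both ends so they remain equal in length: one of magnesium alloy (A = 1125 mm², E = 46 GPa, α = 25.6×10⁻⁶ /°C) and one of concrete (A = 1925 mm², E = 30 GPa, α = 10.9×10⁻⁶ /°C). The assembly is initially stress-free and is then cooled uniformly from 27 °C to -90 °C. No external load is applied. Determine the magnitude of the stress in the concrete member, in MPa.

σ ≈ 24.4 MPa (compressive)

Both members must finish at the same length. With the larger α, the magnesium alloy tends to over-contract; the plates restrain it, putting the magnesium alloy in tension and the concrete in compression. With no external load the two internal forces are equal and opposite, magnitude P.
Setting the final lengths equal and cancelling L: (α₁ − α₂)ΔT = P/(A₁E₁) + P/(A₂E₂).
|α₁ − α₂|·ΔT = 14.7×10⁻⁶ × 117 = 0.00172.
1/(A₁E₁) + 1/(A₂E₂) = 1/(1125×46×10³) + 1/(1925×30×10³) = 3.664×10⁻⁸ N⁻¹.
P = 0.00172 / 3.664×10⁻⁸ = 46940 N = 46.94 kN.
σ_{concrete} = P/A₂ = 46940/1925 = 24.38 MPa, compressive.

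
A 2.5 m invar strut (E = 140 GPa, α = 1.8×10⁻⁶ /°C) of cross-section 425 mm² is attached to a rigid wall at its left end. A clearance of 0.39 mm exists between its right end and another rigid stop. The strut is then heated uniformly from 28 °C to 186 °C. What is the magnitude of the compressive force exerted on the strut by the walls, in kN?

Unrestrained expansion: δ_free = αΔT L = 1.8×10⁻⁶ × 158 × 2500 = 0.711 mm.
After closing the 0.39 mm clearance, 0.711 − 0.39 = 0.321 mm of expansion remains to be suppressed by the wall.
That suppressed elongation corresponds to σ = E·Δ/L = 140×10³ × 0.321/2500 = 17.98 MPa.
P = σA = 17.98 × 425 = 7.64 kN.

P ≈ 7.64 kN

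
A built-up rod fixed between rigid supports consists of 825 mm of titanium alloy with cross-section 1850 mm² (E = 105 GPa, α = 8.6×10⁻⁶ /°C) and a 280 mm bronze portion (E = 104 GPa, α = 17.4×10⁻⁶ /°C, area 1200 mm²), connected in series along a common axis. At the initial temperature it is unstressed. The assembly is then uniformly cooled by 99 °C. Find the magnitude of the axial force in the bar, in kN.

P ≈ 183 kN (tensile)

Free thermal contraction of the whole bar: Σ αᵢΔT Lᵢ = 8.6×10⁻⁶×99×825 + 17.4×10⁻⁶×99×280 = 1.185 mm.
The rigid supports impose zero overall length change; the single axial force P common to all segments must satisfy P Σ Lᵢ/(AᵢEᵢ) = δ_free.
The series flexibility is Σ Lᵢ/(AᵢEᵢ) = 825/(1850×105×10³) + 280/(1200×104×10³) = 6.491×10⁻⁶ mm/N.
P = 1.185 / 6.491×10⁻⁶ = 182500 N = 182.5 kN, tensile.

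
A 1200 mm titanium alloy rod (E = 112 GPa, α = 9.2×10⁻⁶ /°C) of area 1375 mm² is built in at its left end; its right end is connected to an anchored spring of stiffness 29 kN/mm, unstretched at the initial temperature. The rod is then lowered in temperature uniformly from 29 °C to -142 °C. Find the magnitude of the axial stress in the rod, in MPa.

σ ≈ 32.5 MPa (tensile)

Free thermal contraction: δ_free = αΔT L = 9.2×10⁻⁶ × 171 × 1200 = 1.888 mm.
With a force P in the spring, the elastic change of the rod is PL/(AE) and that of the spring is P/k; compatibility requires their sum to equal δ_free.
P [ L/(AE) + 1/k ] = δ_free → P [ 1200/(1375×112×10³) + 1/(29×10³) ] = 1.888.
P = 1.888 / 4.227×10⁻⁵ = 44660 N.
σ = P/A = 44660/1375 = 32.48 MPa.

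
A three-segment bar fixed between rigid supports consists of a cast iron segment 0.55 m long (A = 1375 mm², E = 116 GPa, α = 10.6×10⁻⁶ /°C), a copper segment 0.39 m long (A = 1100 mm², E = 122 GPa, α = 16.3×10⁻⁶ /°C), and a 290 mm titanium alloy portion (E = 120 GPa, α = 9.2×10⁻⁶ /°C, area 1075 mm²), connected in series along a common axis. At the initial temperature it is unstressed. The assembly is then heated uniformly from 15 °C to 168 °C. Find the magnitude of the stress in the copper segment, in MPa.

If the supports were absent, the total length change would be Σ αᵢΔT Lᵢ = 10.6×10⁻⁶×153×550 + 16.3×10⁻⁶×153×390 + 9.2×10⁻⁶×153×290 = 2.273 mm.
The rigid supports impose zero overall length change; the single axial force P common to all segments must satisfy P Σ Lᵢ/(AᵢEᵢ) = δ_free.
The series flexibility is Σ Lᵢ/(AᵢEᵢ) = 550/(1375×116×10³) + 390/(1100×122×10³) + 290/(1075×120×10³) = 8.602×10⁻⁶ mm/N.
Hence P = δ_free / Σ(L/AE) = 2.273/8.602×10⁻⁶ = 264.2 kN (compressive).
σ_{copper} = P / A = 264200 / 1100 = 240.2 MPa.

σ ≈ 240 MPa (compressive)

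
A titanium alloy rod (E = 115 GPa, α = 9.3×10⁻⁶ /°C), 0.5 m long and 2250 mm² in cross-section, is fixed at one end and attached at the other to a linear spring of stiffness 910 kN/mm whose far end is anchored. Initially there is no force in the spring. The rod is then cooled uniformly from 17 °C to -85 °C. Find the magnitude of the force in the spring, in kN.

If the spring were absent the rod would shorten by αΔT L = 9.3×10⁻⁶ × 102 × 500 = 0.4743 mm.
With a force P in the spring, the elastic change of the rod is PL/(AE) and that of the spring is P/k; compatibility requires their sum to equal δ_free.
P [ L/(AE) + 1/k ] = δ_free → P [ 500/(2250×115×10³) + 1/(910×10³) ] = 0.4743.
P = 0.4743 / 3.031×10⁻⁶ = 156500 N.

P ≈ 156 kN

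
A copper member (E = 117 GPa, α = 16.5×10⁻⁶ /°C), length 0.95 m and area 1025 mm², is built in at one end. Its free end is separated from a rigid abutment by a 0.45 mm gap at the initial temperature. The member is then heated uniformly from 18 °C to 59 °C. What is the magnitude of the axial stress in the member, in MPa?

σ ≈ 23.7 MPa (compressive)

If the wall were absent the member would grow by αΔT L = 16.5×10⁻⁶ × 41 × 950 = 0.6427 mm.
After closing the 0.45 mm clearance, 0.6427 − 0.45 = 0.1927 mm of expansion remains to be suppressed by the wall.
Compatibility: PL/(AE) = 0.1927 mm, so σ = P/A = E × (0.1927/950) = 23.73 MPa.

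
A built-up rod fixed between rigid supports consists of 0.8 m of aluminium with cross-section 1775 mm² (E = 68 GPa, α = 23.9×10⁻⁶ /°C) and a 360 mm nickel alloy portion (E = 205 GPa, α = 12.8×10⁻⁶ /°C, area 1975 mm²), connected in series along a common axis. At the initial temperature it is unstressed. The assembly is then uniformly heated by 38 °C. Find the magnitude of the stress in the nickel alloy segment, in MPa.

If the supports were absent, the total length change would be Σ αᵢΔT Lᵢ = 23.9×10⁻⁶×38×800 + 12.8×10⁻⁶×38×360 = 0.9017 mm.
Since the ends are fixed, an axial force P builds up, equal in every segment, with P · Σ Lᵢ/(AᵢEᵢ) = δ_free.
Σ Lᵢ/(AᵢEᵢ) = 800/(1775×68×10³) + 360/(1975×205×10³) = 7.517×10⁻⁶ mm/N.
P = 0.9017 / 7.517×10⁻⁶ = 119900 N = 119.9 kN, compressive.
σ_{nickel alloy} = P / A = 119900 / 1975 = 60.73 MPa.

σ ≈ 60.7 MPa (compressive)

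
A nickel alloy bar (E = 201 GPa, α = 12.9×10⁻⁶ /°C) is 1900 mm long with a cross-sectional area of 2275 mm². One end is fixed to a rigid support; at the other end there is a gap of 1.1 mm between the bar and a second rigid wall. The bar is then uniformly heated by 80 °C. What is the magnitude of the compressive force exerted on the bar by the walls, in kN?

Unrestrained expansion: δ_free = αΔT L = 12.9×10⁻⁶ × 80 × 1900 = 1.961 mm.
After closing the 1.1 mm clearance, 1.961 − 1.1 = 0.8608 mm of expansion remains to be suppressed by the wall.
That suppressed elongation corresponds to σ = E·Δ/L = 201×10³ × 0.8608/1900 = 91.06 MPa.
P = σA = 91.06 × 2275 = 207.2 kN.

P ≈ 207 kN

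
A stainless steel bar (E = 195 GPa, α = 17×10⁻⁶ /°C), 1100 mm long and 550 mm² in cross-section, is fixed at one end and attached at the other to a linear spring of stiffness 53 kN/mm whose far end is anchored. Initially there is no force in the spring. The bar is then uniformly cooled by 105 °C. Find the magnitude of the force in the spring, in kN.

If the spring were absent the bar would shorten by αΔT L = 17×10⁻⁶ × 105 × 1100 = 1.963 mm.
With a force P in the spring, the elastic change of the bar is PL/(AE) and that of the spring is P/k; compatibility requires their sum to equal δ_free.
P [ L/(AE) + 1/k ] = δ_free → P [ 1100/(550×195×10³) + 1/(53×10³) ] = 1.963.
P = 1.963 / 2.912×10⁻⁵ = 67420 N.

P ≈ 67.4 kN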